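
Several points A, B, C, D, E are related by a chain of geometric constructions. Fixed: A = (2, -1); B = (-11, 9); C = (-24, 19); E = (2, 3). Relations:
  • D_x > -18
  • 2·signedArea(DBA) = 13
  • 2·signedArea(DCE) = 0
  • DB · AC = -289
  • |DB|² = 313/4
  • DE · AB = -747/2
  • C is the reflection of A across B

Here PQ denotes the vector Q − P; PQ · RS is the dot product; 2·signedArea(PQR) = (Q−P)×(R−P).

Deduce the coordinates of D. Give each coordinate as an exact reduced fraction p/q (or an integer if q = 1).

1. D_x = -35/2  [2·signedArea(DCE) = 0 ∩ 2·signedArea(DBA) = 13]
2. D_y = 15  [2·signedArea(DCE) = 0 ∩ 2·signedArea(DBA) = 13]
   → D = (-35/2, 15)

D = (-35/2, 15)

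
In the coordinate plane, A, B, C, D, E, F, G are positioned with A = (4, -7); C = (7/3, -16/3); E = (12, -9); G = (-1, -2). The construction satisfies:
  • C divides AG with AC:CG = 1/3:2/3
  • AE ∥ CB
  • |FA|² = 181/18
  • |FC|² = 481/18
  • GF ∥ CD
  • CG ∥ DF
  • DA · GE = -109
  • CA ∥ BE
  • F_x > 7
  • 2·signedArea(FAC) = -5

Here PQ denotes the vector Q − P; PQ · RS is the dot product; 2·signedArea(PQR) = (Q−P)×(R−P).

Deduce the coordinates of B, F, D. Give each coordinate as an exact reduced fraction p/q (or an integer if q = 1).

B = (31/3, -22/3)
D = (21/2, -21/2)
F = (43/6, -43/6)

1. B_x = 31/3  [CA ∥ BE ∩ AE ∥ CB]
2. B_y = -22/3  [CA ∥ BE ∩ AE ∥ CB]
   → B = (31/3, -22/3)
3. F_x = 43/6  [line -5/3·x + -5/3·y + 0 = 0 ∩ |FA|² = 181/18]
4. F_y = -43/6  [line -5/3·x + -5/3·y + 0 = 0 ∩ |FA|² = 181/18]
   → F = (43/6, -43/6)
5. D_x = 21/2  [CG ∥ DF ∩ GF ∥ CD]
6. D_y = -21/2  [CG ∥ DF ∩ GF ∥ CD]
   → D = (21/2, -21/2)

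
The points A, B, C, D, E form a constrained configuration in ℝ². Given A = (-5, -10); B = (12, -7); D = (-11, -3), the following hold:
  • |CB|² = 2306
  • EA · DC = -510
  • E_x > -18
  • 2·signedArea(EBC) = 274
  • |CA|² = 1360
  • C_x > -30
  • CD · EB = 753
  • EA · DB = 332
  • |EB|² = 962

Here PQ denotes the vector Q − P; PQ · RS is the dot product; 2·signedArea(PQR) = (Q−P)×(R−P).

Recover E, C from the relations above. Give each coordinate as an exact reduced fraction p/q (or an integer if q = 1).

C = (-29, 18)
E = (-17, 4)

1. E_x = -17  [line -23·x + 4·y + -407 = 0 ∩ |EB|² = 962]
2. E_y = 4  [line -23·x + 4·y + -407 = 0 ∩ |EB|² = 962]
   → E = (-17, 4)
3. C_x = -29  [EA · DC = -510 ∩ CD · EB = 753]
4. C_y = 18  [EA · DC = -510 ∩ CD · EB = 753]
   → C = (-29, 18)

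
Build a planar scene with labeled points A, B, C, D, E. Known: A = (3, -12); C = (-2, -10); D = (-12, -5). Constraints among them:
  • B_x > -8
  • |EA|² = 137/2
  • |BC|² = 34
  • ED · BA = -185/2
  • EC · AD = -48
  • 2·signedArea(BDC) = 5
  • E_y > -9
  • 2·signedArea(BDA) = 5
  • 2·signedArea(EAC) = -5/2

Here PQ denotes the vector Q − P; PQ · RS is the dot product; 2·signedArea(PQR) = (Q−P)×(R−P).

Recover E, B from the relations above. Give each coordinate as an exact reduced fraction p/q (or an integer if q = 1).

1. E_x = -9/2  [2·signedArea(EAC) = -5/2 ∩ EC · AD = -48]
2. E_y = -17/2  [2·signedArea(EAC) = -5/2 ∩ EC · AD = -48]
   → E = (-9/2, -17/2)
3. B_x = -7  [ED · BA = -185/2 ∩ 2·signedArea(BDA) = 5]
4. B_y = -7  [ED · BA = -185/2 ∩ 2·signedArea(BDA) = 5]
   → B = (-7, -7)

B = (-7, -7)
E = (-9/2, -17/2)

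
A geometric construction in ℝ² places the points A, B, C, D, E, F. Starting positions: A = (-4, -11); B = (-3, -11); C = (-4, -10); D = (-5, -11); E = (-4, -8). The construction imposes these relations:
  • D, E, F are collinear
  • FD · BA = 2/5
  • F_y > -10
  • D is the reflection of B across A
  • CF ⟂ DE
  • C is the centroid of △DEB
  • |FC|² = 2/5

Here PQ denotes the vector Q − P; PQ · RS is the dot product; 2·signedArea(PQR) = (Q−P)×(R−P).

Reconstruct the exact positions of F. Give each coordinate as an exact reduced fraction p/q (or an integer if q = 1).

F = (-23/5, -49/5)

1. F_x = -23/5  [D, E, F are collinear ∩ CF ⟂ DE]
2. F_y = -49/5  [D, E, F are collinear ∩ CF ⟂ DE]
   → F = (-23/5, -49/5)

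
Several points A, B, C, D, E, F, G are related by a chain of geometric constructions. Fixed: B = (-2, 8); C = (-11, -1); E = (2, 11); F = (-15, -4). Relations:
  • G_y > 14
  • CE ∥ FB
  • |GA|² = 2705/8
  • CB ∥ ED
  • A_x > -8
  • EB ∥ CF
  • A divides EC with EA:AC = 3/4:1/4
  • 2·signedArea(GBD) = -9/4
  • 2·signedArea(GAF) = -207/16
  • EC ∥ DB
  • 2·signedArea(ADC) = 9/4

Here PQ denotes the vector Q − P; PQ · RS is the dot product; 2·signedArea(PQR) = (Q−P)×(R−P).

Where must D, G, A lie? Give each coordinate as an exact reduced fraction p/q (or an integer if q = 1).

1. D_x = 11  [EC ∥ DB ∩ CB ∥ ED]
2. D_y = 20  [EC ∥ DB ∩ CB ∥ ED]
   → D = (11, 20)
3. A_x = -31/4  [A divides EC with EA:AC = 3/4:1/4]
4. A_y = 2  [A divides EC with EA:AC = 3/4:1/4]
   → A = (-31/4, 2)
5. G_x = 11/2  [2·signedArea(GBD) = -9/4 ∩ 2·signedArea(GAF) = -207/16]
6. G_y = 59/4  [2·signedArea(GBD) = -9/4 ∩ 2·signedArea(GAF) = -207/16]
   → G = (11/2, 59/4)

A = (-31/4, 2)
D = (11, 20)
G = (11/2, 59/4)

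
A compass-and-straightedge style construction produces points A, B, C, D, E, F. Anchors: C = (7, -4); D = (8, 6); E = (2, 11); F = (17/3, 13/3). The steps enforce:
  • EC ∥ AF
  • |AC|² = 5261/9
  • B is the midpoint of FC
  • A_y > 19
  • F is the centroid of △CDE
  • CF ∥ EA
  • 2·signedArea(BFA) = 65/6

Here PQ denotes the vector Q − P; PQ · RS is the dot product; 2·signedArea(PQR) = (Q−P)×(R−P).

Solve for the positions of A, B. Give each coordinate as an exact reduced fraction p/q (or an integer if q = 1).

A = (2/3, 58/3)
B = (19/3, 1/6)

1. A_x = 2/3  [EC ∥ AF ∩ CF ∥ EA]
2. A_y = 58/3  [EC ∥ AF ∩ CF ∥ EA]
   → A = (2/3, 58/3)
3. B_x = 19/3  [B is the midpoint of FC]
4. B_y = 1/6  [B is the midpoint of FC]
   → B = (19/3, 1/6)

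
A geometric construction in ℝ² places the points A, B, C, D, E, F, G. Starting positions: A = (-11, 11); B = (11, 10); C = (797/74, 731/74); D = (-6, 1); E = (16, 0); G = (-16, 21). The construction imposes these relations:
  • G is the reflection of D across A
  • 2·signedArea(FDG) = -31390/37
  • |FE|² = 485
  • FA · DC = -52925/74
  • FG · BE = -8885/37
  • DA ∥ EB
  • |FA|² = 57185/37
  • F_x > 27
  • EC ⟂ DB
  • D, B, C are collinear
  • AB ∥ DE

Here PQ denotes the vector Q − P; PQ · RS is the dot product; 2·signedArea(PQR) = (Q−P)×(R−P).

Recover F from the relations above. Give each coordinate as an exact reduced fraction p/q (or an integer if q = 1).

1. F_x = 1019/37  [2·signedArea(FDG) = -31390/37 ∩ FG · BE = -8885/37]
2. F_y = 694/37  [2·signedArea(FDG) = -31390/37 ∩ FG · BE = -8885/37]
   → F = (1019/37, 694/37)

F = (1019/37, 694/37)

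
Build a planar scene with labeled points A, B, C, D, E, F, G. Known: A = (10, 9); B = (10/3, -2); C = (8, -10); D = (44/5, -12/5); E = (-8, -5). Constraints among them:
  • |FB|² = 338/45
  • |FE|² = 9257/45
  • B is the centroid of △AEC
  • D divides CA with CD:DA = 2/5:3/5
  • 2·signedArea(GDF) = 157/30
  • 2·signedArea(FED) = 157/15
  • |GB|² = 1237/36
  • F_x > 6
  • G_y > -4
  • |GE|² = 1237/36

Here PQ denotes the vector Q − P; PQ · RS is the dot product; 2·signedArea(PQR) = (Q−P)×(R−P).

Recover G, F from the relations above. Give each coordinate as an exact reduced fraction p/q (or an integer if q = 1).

F = (91/15, -11/5)
G = (-7/3, -7/2)

1. F_x = 91/15  [line -13/5·x + 84/5·y + 791/15 = 0 ∩ |FB|² = 338/45]
2. F_y = -11/5  [line -13/5·x + 84/5·y + 791/15 = 0 ∩ |FB|² = 338/45]
   → F = (91/15, -11/5)
3. G_x = -7/3  [line -1/5·x + -41/15·y + -301/30 = 0 ∩ |GB|² = 1237/36]
4. G_y = -7/2  [line -1/5·x + -41/15·y + -301/30 = 0 ∩ |GB|² = 1237/36]
   → G = (-7/3, -7/2)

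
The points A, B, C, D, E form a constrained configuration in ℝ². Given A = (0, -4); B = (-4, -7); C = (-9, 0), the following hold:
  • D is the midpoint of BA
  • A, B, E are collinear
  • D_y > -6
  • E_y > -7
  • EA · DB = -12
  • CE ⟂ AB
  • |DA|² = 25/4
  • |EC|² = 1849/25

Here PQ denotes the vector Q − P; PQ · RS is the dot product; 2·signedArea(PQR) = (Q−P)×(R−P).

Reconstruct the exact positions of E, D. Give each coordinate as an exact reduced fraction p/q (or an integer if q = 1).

1. E_x = -96/25  [A, B, E are collinear ∩ CE ⟂ AB]
2. E_y = -172/25  [A, B, E are collinear ∩ CE ⟂ AB]
   → E = (-96/25, -172/25)
3. D_x = -2  [D is the midpoint of BA]
4. D_y = -11/2  [D is the midpoint of BA]
   → D = (-2, -11/2)

D = (-2, -11/2)
E = (-96/25, -172/25)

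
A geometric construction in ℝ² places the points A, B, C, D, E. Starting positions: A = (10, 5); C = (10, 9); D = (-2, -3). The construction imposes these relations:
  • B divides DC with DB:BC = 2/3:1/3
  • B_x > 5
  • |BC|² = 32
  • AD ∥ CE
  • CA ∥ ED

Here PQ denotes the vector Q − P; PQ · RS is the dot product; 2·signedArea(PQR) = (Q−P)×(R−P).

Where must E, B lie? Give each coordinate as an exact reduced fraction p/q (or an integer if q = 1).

1. E_x = -2  [CA ∥ ED ∩ AD ∥ CE]
2. E_y = 1  [CA ∥ ED ∩ AD ∥ CE]
   → E = (-2, 1)
3. B_x = 6  [B divides DC with DB:BC = 2/3:1/3]
4. B_y = 5  [B divides DC with DB:BC = 2/3:1/3]
   → B = (6, 5)

B = (6, 5)
E = (-2, 1)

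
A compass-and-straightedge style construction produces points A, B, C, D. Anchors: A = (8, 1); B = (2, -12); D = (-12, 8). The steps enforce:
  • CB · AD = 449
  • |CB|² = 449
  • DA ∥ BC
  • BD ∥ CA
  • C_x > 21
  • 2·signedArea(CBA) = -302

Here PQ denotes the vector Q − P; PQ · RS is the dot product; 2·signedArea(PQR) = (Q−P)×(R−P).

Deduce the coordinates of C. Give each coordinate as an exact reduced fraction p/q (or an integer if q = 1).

1. C_x = 22  [BD ∥ CA ∩ DA ∥ BC]
2. C_y = -19  [BD ∥ CA ∩ DA ∥ BC]
   → C = (22, -19)

C = (22, -19)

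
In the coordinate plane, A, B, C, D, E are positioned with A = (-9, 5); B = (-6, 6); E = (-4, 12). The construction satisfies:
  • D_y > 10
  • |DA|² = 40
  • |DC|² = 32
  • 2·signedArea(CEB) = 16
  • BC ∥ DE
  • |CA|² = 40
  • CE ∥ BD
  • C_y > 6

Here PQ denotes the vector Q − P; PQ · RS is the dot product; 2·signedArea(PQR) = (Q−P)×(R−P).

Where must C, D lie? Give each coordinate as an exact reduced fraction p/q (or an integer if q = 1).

1. C_x = -3  [line 6·x + -2·y + 32 = 0 ∩ |CA|² = 40]
2. C_y = 7  [line 6·x + -2·y + 32 = 0 ∩ |CA|² = 40]
   → C = (-3, 7)
3. D_x = -7  [BC ∥ DE ∩ CE ∥ BD]
4. D_y = 11  [BC ∥ DE ∩ CE ∥ BD]
   → D = (-7, 11)

C = (-3, 7)
D = (-7, 11)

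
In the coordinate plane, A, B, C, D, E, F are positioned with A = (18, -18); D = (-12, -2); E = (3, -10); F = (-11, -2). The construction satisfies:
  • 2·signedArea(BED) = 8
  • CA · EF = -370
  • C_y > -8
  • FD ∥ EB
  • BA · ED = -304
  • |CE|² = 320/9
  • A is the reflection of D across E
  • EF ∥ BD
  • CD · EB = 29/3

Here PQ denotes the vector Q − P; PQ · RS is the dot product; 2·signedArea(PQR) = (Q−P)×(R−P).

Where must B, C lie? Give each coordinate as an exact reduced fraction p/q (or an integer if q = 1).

B = (2, -10)
C = (-7/3, -22/3)

1. B_x = 2  [EF ∥ BD ∩ FD ∥ EB]
2. B_y = -10  [EF ∥ BD ∩ FD ∥ EB]
   → B = (2, -10)
3. C_x = -7/3  [CA · EF = -370 ∩ CD · EB = 29/3]
4. C_y = -22/3  [CA · EF = -370 ∩ CD · EB = 29/3]
   → C = (-7/3, -22/3)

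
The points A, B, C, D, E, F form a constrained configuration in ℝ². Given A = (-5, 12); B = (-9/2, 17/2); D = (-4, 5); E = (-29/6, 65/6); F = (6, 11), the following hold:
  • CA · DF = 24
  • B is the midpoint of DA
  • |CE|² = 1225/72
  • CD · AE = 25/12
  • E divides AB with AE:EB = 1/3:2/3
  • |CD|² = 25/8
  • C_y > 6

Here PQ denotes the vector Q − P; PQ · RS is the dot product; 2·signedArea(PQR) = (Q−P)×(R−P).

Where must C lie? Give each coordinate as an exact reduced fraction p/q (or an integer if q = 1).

1. C_x = -17/4  [CA · DF = 24 ∩ CD · AE = 25/12]
2. C_y = 27/4  [CA · DF = 24 ∩ CD · AE = 25/12]
   → C = (-17/4, 27/4)

C = (-17/4, 27/4)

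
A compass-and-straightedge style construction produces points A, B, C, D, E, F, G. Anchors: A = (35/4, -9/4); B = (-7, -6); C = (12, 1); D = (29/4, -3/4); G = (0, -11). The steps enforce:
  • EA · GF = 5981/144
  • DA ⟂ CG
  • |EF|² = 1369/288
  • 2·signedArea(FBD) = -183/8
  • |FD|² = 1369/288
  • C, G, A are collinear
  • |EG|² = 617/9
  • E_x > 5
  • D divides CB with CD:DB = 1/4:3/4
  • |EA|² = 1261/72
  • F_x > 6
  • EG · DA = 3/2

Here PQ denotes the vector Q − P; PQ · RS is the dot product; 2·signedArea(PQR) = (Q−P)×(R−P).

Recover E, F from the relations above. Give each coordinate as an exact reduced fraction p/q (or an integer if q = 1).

E = (16/3, -14/3)
F = (151/24, -65/24)

1. E_x = 16/3  [line -3/2·x + 3/2·y + 15 = 0 ∩ |EG|² = 617/9]
2. E_y = -14/3  [line -3/2·x + 3/2·y + 15 = 0 ∩ |EG|² = 617/9]
   → E = (16/3, -14/3)
3. F_x = 151/24  [2·signedArea(FBD) = -183/8 ∩ EA · GF = 5981/144]
4. F_y = -65/24  [2·signedArea(FBD) = -183/8 ∩ EA · GF = 5981/144]
   → F = (151/24, -65/24)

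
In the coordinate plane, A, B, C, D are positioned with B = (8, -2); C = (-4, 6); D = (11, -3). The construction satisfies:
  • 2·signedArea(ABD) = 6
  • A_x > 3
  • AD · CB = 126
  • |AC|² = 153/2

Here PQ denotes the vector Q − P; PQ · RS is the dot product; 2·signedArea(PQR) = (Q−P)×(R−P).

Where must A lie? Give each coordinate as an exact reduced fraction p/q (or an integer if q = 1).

1. A_x = 7/2  [AD · CB = 126 ∩ 2·signedArea(ABD) = 6]
2. A_y = 3/2  [AD · CB = 126 ∩ 2·signedArea(ABD) = 6]
   → A = (7/2, 3/2)

A = (7/2, 3/2)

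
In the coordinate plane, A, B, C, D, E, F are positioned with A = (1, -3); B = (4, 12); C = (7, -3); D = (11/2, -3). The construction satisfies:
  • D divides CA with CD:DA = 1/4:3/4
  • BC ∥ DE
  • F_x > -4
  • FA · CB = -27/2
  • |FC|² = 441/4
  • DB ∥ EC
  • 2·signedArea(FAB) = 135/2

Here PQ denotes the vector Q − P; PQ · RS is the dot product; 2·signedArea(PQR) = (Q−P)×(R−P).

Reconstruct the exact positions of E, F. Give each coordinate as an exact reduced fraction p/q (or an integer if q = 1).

1. E_x = 17/2  [DB ∥ EC ∩ BC ∥ DE]
2. E_y = -18  [DB ∥ EC ∩ BC ∥ DE]
   → E = (17/2, -18)
3. F_x = -7/2  [2·signedArea(FAB) = 135/2 ∩ FA · CB = -27/2]
4. F_y = -3  [2·signedArea(FAB) = 135/2 ∩ FA · CB = -27/2]
   → F = (-7/2, -3)

E = (17/2, -18)
F = (-7/2, -3)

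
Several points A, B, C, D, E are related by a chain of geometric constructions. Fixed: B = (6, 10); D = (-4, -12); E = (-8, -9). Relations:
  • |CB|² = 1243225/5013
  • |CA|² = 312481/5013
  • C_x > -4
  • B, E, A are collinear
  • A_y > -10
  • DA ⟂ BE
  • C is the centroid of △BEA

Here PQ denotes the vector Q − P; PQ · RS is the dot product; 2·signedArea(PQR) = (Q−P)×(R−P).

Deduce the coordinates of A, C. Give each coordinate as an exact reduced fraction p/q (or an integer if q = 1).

A = (-4470/557, -5032/557)
C = (-5584/1671, -4475/1671)

1. A_x = -4470/557  [B, E, A are collinear ∩ DA ⟂ BE]
2. A_y = -5032/557  [B, E, A are collinear ∩ DA ⟂ BE]
   → A = (-4470/557, -5032/557)
3. C_x = -5584/1671  [C is the centroid of △BEA]
4. C_y = -4475/1671  [C is the centroid of △BEA]
   → C = (-5584/1671, -4475/1671)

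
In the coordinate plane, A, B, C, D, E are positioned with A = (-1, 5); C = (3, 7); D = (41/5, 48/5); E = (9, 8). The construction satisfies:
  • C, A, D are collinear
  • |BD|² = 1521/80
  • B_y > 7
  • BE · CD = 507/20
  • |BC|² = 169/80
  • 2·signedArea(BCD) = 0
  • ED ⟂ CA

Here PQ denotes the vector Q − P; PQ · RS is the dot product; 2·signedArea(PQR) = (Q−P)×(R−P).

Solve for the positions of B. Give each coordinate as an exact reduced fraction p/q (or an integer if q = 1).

B = (43/10, 153/20)

1. B_x = 43/10  [2·signedArea(BCD) = 0 ∩ BE · CD = 507/20]
2. B_y = 153/20  [2·signedArea(BCD) = 0 ∩ BE · CD = 507/20]
   → B = (43/10, 153/20)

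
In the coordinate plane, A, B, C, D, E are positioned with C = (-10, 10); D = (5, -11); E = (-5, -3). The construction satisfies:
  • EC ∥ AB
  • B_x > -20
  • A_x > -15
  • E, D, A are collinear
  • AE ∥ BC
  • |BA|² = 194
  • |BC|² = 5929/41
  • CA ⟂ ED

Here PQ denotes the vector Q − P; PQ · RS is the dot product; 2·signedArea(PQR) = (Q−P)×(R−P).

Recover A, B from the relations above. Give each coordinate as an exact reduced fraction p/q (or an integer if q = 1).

1. A_x = -590/41  [E, D, A are collinear ∩ CA ⟂ ED]
2. A_y = 185/41  [E, D, A are collinear ∩ CA ⟂ ED]
   → A = (-590/41, 185/41)
3. B_x = -795/41  [AE ∥ BC ∩ EC ∥ AB]
4. B_y = 718/41  [AE ∥ BC ∩ EC ∥ AB]
   → B = (-795/41, 718/41)

A = (-590/41, 185/41)
B = (-795/41, 718/41)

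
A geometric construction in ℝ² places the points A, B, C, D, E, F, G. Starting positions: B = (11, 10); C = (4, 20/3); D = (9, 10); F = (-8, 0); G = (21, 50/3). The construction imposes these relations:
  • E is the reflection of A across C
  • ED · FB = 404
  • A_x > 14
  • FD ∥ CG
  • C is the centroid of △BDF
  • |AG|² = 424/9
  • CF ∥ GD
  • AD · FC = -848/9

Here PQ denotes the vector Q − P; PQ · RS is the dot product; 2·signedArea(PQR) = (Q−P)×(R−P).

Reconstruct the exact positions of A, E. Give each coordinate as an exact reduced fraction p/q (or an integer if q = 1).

1. A_x = 15  [line -12·x + -20/3·y + 2420/9 = 0 ∩ |AG|² = 424/9]
2. A_y = 40/3  [line -12·x + -20/3·y + 2420/9 = 0 ∩ |AG|² = 424/9]
   → A = (15, 40/3)
3. E_x = -7  [E is the reflection of A across C]
4. E_y = 0  [E is the reflection of A across C]
   → E = (-7, 0)

A = (15, 40/3)
E = (-7, 0)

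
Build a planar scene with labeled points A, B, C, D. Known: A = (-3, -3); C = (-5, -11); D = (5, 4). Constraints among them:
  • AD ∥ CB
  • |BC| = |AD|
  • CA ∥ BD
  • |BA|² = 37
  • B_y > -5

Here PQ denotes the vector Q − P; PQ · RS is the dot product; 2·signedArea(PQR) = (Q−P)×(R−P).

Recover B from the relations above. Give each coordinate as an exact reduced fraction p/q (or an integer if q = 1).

B = (3, -4)

1. B_x = 3  [CA ∥ BD ∩ AD ∥ CB]
2. B_y = -4  [CA ∥ BD ∩ AD ∥ CB]
   → B = (3, -4)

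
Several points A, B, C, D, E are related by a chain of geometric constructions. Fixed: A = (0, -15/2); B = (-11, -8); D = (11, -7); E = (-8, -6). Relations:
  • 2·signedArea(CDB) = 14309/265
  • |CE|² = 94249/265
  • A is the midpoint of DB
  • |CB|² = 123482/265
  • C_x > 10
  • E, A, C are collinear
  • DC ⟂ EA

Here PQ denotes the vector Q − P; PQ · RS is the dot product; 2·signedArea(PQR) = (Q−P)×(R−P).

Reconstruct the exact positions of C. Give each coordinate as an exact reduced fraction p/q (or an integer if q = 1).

C = (2792/265, -2511/265)

1. C_x = 2792/265  [E, A, C are collinear ∩ DC ⟂ EA]
2. C_y = -2511/265  [E, A, C are collinear ∩ DC ⟂ EA]
   → C = (2792/265, -2511/265)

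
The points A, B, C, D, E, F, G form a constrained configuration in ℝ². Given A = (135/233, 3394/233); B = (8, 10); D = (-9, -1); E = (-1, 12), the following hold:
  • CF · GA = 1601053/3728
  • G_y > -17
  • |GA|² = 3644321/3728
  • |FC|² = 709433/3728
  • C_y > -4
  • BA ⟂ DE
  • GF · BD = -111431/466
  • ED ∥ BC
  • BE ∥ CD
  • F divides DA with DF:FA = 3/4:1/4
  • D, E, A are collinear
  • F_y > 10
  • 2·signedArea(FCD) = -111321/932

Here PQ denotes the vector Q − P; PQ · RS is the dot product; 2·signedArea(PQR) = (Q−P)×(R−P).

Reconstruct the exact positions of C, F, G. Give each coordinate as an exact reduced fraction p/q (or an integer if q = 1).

1. C_x = 0  [BE ∥ CD ∩ ED ∥ BC]
2. C_y = -3  [BE ∥ CD ∩ ED ∥ BC]
   → C = (0, -3)
3. F_x = -423/233  [F divides DA with DF:FA = 3/4:1/4]
4. F_y = 9949/932  [F divides DA with DF:FA = 3/4:1/4]
   → F = (-423/233, 9949/932)
5. G_x = 423/233  [GF · BD = -111431/466 ∩ CF · GA = 1601053/3728]
6. G_y = -15541/932  [GF · BD = -111431/466 ∩ CF · GA = 1601053/3728]
   → G = (423/233, -15541/932)

C = (0, -3)
F = (-423/233, 9949/932)
G = (423/233, -15541/932)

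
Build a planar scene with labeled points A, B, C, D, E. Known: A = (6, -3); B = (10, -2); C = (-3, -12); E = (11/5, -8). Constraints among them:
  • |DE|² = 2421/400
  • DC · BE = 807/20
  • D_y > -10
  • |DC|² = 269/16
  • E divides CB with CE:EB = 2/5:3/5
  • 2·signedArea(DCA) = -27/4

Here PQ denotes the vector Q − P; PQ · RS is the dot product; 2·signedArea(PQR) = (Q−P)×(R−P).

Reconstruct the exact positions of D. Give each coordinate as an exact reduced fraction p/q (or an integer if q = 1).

1. D_x = 1/4  [2·signedArea(DCA) = -27/4 ∩ DC · BE = 807/20]
2. D_y = -19/2  [2·signedArea(DCA) = -27/4 ∩ DC · BE = 807/20]
   → D = (1/4, -19/2)

D = (1/4, -19/2)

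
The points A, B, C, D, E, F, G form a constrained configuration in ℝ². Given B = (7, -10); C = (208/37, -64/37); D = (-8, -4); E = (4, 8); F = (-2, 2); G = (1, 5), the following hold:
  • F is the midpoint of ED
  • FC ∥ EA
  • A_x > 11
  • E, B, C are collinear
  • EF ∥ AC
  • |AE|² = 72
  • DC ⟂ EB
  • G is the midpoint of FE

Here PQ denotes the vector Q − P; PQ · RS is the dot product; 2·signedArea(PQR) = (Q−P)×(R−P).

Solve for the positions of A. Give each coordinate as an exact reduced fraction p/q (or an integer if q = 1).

A = (430/37, 158/37)

1. A_x = 430/37  [EF ∥ AC ∩ FC ∥ EA]
2. A_y = 158/37  [EF ∥ AC ∩ FC ∥ EA]
   → A = (430/37, 158/37)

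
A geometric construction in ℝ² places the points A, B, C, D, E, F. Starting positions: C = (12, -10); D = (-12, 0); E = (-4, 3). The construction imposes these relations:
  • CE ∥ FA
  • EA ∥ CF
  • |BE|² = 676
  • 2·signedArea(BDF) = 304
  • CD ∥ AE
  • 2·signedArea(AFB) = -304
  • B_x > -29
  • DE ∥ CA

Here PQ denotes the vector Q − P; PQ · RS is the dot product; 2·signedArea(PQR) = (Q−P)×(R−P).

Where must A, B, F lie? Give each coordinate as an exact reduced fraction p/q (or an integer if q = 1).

A = (20, -7)
B = (-28, 13)
F = (36, -20)

1. A_x = 20  [CD ∥ AE ∩ DE ∥ CA]
2. A_y = -7  [CD ∥ AE ∩ DE ∥ CA]
   → A = (20, -7)
3. F_x = 36  [CE ∥ FA ∩ EA ∥ CF]
4. F_y = -20  [CE ∥ FA ∩ EA ∥ CF]
   → F = (36, -20)
5. B_x = -28  [2·signedArea(BDF) = 304 ∩ 2·signedArea(AFB) = -304]
6. B_y = 13  [2·signedArea(BDF) = 304 ∩ 2·signedArea(AFB) = -304]
   → B = (-28, 13)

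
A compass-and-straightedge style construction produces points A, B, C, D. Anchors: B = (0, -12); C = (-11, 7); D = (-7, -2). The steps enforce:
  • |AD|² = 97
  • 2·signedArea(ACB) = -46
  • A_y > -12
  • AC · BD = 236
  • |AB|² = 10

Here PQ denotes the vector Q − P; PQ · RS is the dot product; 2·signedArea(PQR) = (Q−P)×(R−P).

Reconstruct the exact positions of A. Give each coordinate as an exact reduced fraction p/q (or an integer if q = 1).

A = (-3, -11)

1. A_x = -3  [2·signedArea(ACB) = -46 ∩ AC · BD = 236]
2. A_y = -11  [2·signedArea(ACB) = -46 ∩ AC · BD = 236]
   → A = (-3, -11)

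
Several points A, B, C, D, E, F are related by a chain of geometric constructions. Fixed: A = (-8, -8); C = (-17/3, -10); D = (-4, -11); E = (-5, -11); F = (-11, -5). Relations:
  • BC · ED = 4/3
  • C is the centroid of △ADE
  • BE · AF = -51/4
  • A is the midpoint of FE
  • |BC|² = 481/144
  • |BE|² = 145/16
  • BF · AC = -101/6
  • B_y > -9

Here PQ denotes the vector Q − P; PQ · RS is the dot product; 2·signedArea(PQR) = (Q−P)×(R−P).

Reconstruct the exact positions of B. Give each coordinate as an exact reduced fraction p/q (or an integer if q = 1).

B = (-7, -35/4)

1. B_x = -7  [BE · AF = -51/4 ∩ BC · ED = 4/3]
2. B_y = -35/4  [BE · AF = -51/4 ∩ BC · ED = 4/3]
   → B = (-7, -35/4)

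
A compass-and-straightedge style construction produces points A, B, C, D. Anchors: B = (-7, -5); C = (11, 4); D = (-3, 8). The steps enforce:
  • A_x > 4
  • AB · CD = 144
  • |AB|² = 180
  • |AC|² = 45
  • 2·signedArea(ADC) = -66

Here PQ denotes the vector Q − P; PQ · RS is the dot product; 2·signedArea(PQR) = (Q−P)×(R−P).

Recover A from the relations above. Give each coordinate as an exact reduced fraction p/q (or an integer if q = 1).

A = (5, 1)

1. A_x = 5  [2·signedArea(ADC) = -66 ∩ AB · CD = 144]
2. A_y = 1  [2·signedArea(ADC) = -66 ∩ AB · CD = 144]
   → A = (5, 1)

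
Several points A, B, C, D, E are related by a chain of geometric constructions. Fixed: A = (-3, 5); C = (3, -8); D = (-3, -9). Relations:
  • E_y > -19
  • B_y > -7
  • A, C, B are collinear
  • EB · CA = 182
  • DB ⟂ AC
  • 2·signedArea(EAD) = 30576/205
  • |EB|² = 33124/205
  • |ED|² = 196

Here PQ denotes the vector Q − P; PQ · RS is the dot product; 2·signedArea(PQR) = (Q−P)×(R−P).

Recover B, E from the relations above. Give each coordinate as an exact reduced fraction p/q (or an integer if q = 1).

1. B_x = 477/205  [A, C, B are collinear ∩ DB ⟂ AC]
2. B_y = -1341/205  [A, C, B are collinear ∩ DB ⟂ AC]
   → B = (477/205, -1341/205)
3. E_x = 1569/205  [2·signedArea(EAD) = 30576/205 ∩ EB · CA = 182]
4. E_y = -3707/205  [2·signedArea(EAD) = 30576/205 ∩ EB · CA = 182]
   → E = (1569/205, -3707/205)

B = (477/205, -1341/205)
E = (1569/205, -3707/205)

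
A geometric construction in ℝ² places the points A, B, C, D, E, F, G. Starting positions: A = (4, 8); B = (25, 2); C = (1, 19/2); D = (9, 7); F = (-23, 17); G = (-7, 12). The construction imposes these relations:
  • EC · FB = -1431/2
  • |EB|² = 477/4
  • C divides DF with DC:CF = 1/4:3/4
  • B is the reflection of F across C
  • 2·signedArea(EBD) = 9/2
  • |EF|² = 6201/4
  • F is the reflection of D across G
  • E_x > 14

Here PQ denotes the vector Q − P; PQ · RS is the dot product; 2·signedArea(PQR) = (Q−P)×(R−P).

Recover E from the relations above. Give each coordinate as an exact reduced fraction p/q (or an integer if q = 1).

E = (29/2, 5)

1. E_x = 29/2  [EC · FB = -1431/2 ∩ 2·signedArea(EBD) = 9/2]
2. E_y = 5  [EC · FB = -1431/2 ∩ 2·signedArea(EBD) = 9/2]
   → E = (29/2, 5)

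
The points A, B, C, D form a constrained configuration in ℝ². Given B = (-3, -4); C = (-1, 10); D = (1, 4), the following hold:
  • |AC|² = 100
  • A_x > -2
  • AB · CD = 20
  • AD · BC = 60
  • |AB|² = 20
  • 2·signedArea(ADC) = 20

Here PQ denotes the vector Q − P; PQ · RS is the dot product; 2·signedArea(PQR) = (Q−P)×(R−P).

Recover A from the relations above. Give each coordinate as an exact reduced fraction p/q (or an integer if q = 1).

A = (-1, 0)

1. A_x = -1  [2·signedArea(ADC) = 20 ∩ AD · BC = 60]
2. A_y = 0  [2·signedArea(ADC) = 20 ∩ AD · BC = 60]
   → A = (-1, 0)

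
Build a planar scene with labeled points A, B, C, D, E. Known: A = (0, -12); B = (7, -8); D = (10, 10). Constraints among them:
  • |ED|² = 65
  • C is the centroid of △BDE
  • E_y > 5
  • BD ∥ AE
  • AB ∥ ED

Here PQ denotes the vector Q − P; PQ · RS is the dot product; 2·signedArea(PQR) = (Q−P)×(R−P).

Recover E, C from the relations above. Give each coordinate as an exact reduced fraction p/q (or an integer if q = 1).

C = (20/3, 8/3)
E = (3, 6)

1. E_x = 3  [AB ∥ ED ∩ BD ∥ AE]
2. E_y = 6  [AB ∥ ED ∩ BD ∥ AE]
   → E = (3, 6)
3. C_x = 20/3  [C is the centroid of △BDE]
4. C_y = 8/3  [C is the centroid of △BDE]
   → C = (20/3, 8/3)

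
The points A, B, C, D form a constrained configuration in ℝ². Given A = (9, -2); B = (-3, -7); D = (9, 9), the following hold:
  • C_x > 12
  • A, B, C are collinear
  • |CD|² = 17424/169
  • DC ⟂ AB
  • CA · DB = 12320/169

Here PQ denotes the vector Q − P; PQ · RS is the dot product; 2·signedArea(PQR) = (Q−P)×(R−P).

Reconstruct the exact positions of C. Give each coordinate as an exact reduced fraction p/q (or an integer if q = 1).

C = (2181/169, -63/169)

1. C_x = 2181/169  [A, B, C are collinear ∩ DC ⟂ AB]
2. C_y = -63/169  [A, B, C are collinear ∩ DC ⟂ AB]
   → C = (2181/169, -63/169)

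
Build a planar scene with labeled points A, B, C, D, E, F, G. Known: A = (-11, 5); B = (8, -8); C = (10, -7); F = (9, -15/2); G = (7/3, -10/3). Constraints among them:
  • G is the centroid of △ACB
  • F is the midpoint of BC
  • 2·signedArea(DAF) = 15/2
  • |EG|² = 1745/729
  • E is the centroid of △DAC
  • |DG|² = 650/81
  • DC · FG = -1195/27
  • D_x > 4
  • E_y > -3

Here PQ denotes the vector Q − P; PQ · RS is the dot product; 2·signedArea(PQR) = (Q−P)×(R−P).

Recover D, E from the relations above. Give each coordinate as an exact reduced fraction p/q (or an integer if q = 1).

D = (44/9, -41/9)
E = (35/27, -59/27)

1. D_x = 44/9  [2·signedArea(DAF) = 15/2 ∩ DC · FG = -1195/27]
2. D_y = -41/9  [2·signedArea(DAF) = 15/2 ∩ DC · FG = -1195/27]
   → D = (44/9, -41/9)
3. E_x = 35/27  [E is the centroid of △DAC]
4. E_y = -59/27  [E is the centroid of △DAC]
   → E = (35/27, -59/27)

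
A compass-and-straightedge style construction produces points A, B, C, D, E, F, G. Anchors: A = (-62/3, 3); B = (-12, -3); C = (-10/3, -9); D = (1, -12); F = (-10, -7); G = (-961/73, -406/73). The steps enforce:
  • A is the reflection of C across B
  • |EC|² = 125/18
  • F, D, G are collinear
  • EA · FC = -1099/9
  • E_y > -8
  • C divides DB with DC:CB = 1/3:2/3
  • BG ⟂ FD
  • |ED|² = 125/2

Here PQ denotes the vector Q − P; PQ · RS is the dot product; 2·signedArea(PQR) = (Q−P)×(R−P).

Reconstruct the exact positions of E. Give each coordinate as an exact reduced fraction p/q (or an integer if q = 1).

E = (-11/2, -15/2)

1. E_x = -11/2  [line -20/3·x + 2·y + -65/3 = 0 ∩ |ED|² = 125/2]
2. E_y = -15/2  [line -20/3·x + 2·y + -65/3 = 0 ∩ |ED|² = 125/2]
   → E = (-11/2, -15/2)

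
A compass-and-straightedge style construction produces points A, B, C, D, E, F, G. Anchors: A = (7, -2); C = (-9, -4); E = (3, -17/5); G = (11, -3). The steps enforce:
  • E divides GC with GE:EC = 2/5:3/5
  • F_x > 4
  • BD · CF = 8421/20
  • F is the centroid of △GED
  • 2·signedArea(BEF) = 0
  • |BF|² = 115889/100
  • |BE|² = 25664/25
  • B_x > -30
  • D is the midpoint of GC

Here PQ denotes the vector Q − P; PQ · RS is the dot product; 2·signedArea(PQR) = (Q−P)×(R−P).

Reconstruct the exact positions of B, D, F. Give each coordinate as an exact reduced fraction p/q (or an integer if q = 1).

B = (-29, -5)
D = (1, -7/2)
F = (5, -33/10)

1. D_x = 1  [D is the midpoint of GC]
2. D_y = -7/2  [D is the midpoint of GC]
   → D = (1, -7/2)
3. F_x = 5  [F is the centroid of △GED]
4. F_y = -33/10  [F is the centroid of △GED]
   → F = (5, -33/10)
5. B_x = -29  [2·signedArea(BEF) = 0 ∩ BD · CF = 8421/20]
6. B_y = -5  [2·signedArea(BEF) = 0 ∩ BD · CF = 8421/20]
   → B = (-29, -5)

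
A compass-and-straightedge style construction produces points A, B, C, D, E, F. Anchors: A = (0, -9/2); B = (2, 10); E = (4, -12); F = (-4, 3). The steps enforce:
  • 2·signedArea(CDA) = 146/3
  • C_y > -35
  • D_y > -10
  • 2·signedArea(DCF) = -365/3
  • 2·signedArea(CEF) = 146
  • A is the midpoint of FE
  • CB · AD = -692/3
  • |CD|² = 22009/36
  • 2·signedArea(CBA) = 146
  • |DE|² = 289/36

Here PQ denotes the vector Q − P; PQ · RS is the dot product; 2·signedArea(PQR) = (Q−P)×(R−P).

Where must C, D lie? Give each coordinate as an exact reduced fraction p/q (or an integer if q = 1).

1. C_x = 6  [2·signedArea(CEF) = 146 ∩ 2·signedArea(CBA) = 146]
2. C_y = -34  [2·signedArea(CEF) = 146 ∩ 2·signedArea(CBA) = 146]
   → C = (6, -34)
3. D_x = 8/3  [2·signedArea(DCF) = -365/3 ∩ CB · AD = -692/3]
4. D_y = -19/2  [2·signedArea(DCF) = -365/3 ∩ CB · AD = -692/3]
   → D = (8/3, -19/2)

C = (6, -34)
D = (8/3, -19/2)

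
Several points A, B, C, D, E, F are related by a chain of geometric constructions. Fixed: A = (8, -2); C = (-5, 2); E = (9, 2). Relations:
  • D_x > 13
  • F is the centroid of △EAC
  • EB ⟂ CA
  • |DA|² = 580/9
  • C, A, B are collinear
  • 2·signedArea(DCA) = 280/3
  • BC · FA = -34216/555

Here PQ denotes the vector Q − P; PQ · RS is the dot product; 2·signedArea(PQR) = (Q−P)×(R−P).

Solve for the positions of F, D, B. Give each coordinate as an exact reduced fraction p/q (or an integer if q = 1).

B = (1441/185, -358/185)
D = (14, 10/3)
F = (4, 2/3)

1. F_x = 4  [F is the centroid of △EAC]
2. F_y = 2/3  [F is the centroid of △EAC]
   → F = (4, 2/3)
3. D_x = 14  [line 4·x + 13·y + -298/3 = 0 ∩ |DA|² = 580/9]
4. D_y = 10/3  [line 4·x + 13·y + -298/3 = 0 ∩ |DA|² = 580/9]
   → D = (14, 10/3)
5. B_x = 1441/185  [C, A, B are collinear ∩ EB ⟂ CA]
6. B_y = -358/185  [C, A, B are collinear ∩ EB ⟂ CA]
   → B = (1441/185, -358/185)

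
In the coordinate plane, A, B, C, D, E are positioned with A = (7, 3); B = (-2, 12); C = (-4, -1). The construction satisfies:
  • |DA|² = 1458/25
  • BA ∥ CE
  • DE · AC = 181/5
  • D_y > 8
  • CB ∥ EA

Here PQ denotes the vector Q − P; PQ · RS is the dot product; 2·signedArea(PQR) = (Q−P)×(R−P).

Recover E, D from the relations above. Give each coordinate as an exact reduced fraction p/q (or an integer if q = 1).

D = (8/5, 42/5)
E = (5, -10)

1. E_x = 5  [CB ∥ EA ∩ BA ∥ CE]
2. E_y = -10  [CB ∥ EA ∩ BA ∥ CE]
   → E = (5, -10)
3. D_x = 8/5  [line 11·x + 4·y + -256/5 = 0 ∩ |DA|² = 1458/25]
4. D_y = 42/5  [line 11·x + 4·y + -256/5 = 0 ∩ |DA|² = 1458/25]
   → D = (8/5, 42/5)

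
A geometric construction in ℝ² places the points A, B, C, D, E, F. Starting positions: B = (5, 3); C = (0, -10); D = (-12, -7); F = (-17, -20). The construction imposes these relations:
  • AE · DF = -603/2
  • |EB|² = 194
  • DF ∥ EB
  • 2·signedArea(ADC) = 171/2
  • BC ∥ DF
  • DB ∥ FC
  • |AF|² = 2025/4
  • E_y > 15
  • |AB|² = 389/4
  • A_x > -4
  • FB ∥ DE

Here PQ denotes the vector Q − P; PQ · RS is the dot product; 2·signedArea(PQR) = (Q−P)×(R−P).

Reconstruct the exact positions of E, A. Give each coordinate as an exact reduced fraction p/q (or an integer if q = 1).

1. E_x = 10  [DF ∥ EB ∩ FB ∥ DE]
2. E_y = 16  [DF ∥ EB ∩ FB ∥ DE]
   → E = (10, 16)
3. A_x = -7/2  [2·signedArea(ADC) = 171/2 ∩ AE · DF = -603/2]
4. A_y = -2  [2·signedArea(ADC) = 171/2 ∩ AE · DF = -603/2]
   → A = (-7/2, -2)

A = (-7/2, -2)
E = (10, 16)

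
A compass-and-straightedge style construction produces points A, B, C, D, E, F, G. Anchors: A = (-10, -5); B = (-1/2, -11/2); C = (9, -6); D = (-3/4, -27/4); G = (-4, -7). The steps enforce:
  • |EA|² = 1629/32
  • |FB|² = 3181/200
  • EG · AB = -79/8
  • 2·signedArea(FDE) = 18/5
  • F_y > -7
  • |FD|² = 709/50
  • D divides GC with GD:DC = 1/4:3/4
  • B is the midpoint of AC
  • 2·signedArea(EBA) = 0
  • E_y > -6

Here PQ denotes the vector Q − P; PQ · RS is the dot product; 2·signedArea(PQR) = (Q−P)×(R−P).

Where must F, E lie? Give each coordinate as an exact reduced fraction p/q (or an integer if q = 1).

1. E_x = -23/8  [2·signedArea(EBA) = 0 ∩ EG · AB = -79/8]
2. E_y = -43/8  [2·signedArea(EBA) = 0 ∩ EG · AB = -79/8]
   → E = (-23/8, -43/8)
3. F_x = -89/20  [line -11/8·x + -17/8·y + -759/40 = 0 ∩ |FD|² = 709/50]
4. F_y = -121/20  [line -11/8·x + -17/8·y + -759/40 = 0 ∩ |FD|² = 709/50]
   → F = (-89/20, -121/20)

E = (-23/8, -43/8)
F = (-89/20, -121/20)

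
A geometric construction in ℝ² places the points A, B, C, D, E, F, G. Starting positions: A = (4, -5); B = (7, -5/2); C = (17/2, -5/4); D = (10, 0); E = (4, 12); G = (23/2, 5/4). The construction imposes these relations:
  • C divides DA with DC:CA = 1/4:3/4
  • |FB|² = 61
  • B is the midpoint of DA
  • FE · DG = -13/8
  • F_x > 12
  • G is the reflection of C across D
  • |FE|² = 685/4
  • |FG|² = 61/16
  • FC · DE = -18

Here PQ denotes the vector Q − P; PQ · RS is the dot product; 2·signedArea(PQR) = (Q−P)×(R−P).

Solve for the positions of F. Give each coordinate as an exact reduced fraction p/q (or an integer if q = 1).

F = (13, 5/2)

1. F_x = 13  [FC · DE = -18 ∩ FE · DG = -13/8]
2. F_y = 5/2  [FC · DE = -18 ∩ FE · DG = -13/8]
   → F = (13, 5/2)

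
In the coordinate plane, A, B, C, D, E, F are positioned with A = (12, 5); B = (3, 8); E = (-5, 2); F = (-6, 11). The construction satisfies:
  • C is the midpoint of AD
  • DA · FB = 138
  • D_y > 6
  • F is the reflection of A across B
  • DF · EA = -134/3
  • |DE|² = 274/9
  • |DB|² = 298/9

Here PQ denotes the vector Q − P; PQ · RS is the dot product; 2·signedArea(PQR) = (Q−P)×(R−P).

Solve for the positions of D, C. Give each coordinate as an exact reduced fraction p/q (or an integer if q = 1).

C = (14/3, 6)
D = (-8/3, 7)

1. D_x = -8/3  [DA · FB = 138 ∩ DF · EA = -134/3]
2. D_y = 7  [DA · FB = 138 ∩ DF · EA = -134/3]
   → D = (-8/3, 7)
3. C_x = 14/3  [C is the midpoint of AD]
4. C_y = 6  [C is the midpoint of AD]
   → C = (14/3, 6)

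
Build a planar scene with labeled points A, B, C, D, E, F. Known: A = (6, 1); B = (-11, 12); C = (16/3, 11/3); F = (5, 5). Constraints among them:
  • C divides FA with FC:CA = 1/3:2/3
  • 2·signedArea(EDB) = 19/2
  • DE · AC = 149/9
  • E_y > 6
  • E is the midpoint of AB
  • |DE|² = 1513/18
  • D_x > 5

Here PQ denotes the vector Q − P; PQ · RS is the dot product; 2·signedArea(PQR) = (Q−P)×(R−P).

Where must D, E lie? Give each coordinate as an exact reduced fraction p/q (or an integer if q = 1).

D = (17/3, 7/3)
E = (-5/2, 13/2)

1. E_x = -5/2  [E is the midpoint of AB]
2. E_y = 13/2  [E is the midpoint of AB]
   → E = (-5/2, 13/2)
3. D_x = 17/3  [DE · AC = 149/9 ∩ 2·signedArea(EDB) = 19/2]
4. D_y = 7/3  [DE · AC = 149/9 ∩ 2·signedArea(EDB) = 19/2]
   → D = (17/3, 7/3)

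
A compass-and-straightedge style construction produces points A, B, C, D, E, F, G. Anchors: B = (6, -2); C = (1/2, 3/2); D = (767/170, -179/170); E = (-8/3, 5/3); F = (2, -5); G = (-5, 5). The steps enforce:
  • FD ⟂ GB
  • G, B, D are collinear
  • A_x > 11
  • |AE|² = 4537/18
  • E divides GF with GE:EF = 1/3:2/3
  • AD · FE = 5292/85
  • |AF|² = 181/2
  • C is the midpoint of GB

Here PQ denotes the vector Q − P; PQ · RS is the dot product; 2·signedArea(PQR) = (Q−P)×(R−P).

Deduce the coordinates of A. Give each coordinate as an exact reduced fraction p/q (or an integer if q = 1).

A = (23/2, -11/2)

1. A_x = 23/2  [line 14/3·x + -20/3·y + -271/3 = 0 ∩ |AF|² = 181/2]
2. A_y = -11/2  [line 14/3·x + -20/3·y + -271/3 = 0 ∩ |AF|² = 181/2]
   → A = (23/2, -11/2)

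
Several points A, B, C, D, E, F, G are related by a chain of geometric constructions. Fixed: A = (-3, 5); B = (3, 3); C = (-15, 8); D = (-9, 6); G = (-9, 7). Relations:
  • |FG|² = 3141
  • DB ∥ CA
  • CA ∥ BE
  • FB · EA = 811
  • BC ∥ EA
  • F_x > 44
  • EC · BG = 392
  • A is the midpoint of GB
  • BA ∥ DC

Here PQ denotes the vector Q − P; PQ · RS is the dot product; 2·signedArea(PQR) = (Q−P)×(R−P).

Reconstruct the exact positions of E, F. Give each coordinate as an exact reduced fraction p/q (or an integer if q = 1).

E = (15, 0)
F = (45, -8)

1. E_x = 15  [BC ∥ EA ∩ CA ∥ BE]
2. E_y = 0  [BC ∥ EA ∩ CA ∥ BE]
   → E = (15, 0)
3. F_x = 45  [line 18·x + -5·y + -850 = 0 ∩ |FG|² = 3141]
4. F_y = -8  [line 18·x + -5·y + -850 = 0 ∩ |FG|² = 3141]
   → F = (45, -8)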